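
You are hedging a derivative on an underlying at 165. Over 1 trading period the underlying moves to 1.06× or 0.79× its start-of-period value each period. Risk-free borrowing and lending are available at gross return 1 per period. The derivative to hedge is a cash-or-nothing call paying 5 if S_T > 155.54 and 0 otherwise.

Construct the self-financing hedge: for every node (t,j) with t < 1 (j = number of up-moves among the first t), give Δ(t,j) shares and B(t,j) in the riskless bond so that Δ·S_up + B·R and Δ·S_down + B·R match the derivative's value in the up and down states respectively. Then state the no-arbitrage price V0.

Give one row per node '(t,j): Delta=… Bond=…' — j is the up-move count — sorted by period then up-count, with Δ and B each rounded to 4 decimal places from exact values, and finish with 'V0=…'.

(0,0): Delta=0.1122 Bond=-14.6296
V0=3.8889

The replicating-portfolio and risk-neutral prices coincide; use p* = (1−0.79)/(1.06−0.79) = 0.7778 for the latter.
At expiry t=1: V(1,0)=0.0000, V(1,1)=5.0000
Node (0,0) S=165.0000: V=(p*·5.0000+(1−p*)·0.0000)/1=3.8889; Δ=(5.0000−0.0000)/(174.9000−130.3500)=0.1122; B=V−Δ·S=-14.6296
Check: Δ(0,0)·S0 + B(0,0) = 3.8889 = V0.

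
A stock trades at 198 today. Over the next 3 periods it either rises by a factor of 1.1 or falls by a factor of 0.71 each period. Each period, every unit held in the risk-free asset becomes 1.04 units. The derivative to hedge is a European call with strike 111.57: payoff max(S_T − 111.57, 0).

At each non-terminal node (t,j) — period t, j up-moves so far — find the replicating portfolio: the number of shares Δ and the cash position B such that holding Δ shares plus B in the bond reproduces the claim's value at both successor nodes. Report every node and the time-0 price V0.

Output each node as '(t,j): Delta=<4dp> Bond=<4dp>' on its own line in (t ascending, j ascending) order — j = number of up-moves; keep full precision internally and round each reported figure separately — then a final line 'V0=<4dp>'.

No-arbitrage ⇒ martingale measure with p* = (R−d)/(u−d) = 0.8462.
At expiry t=3: V(3,0)=0.0000, V(3,1)=0.0000, V(3,2)=58.5318, V(3,3)=151.9680
(2,0): S=99.8118. Δ = (V_up−V_dn)/(S_up−S_dn) = (0.0000−0.0000)/(109.7930−70.8664) = 0.0000. V = [p*·0.0000 + (1−p*)·0.0000]/1.04 = 0.0000. B = V − Δ·S = 0.0000.
(2,1): S=154.6380. Δ = (V_up−V_dn)/(S_up−S_dn) = (58.5318−0.0000)/(170.1018−109.7930) = 0.9705. V = [p*·58.5318 + (1−p*)·0.0000]/1.04 = 47.6220. B = V − Δ·S = -102.4595.
(2,2): S=239.5800. Δ = (V_up−V_dn)/(S_up−S_dn) = (151.9680−58.5318)/(263.5380−170.1018) = 1.0000. V = [p*·151.9680 + (1−p*)·58.5318]/1.04 = 132.3012. B = V − Δ·S = -107.2788.
(1,0): S=140.5800. Δ = (V_up−V_dn)/(S_up−S_dn) = (47.6220−0.0000)/(154.6380−99.8118) = 0.8686. V = [p*·47.6220 + (1−p*)·0.0000]/1.04 = 38.7457. B = V − Δ·S = -83.3620.
(1,1): S=217.8000. Δ = (V_up−V_dn)/(S_up−S_dn) = (132.3012−47.6220)/(239.5800−154.6380) = 0.9969. V = [p*·132.3012 + (1−p*)·47.6220]/1.04 = 114.6861. B = V − Δ·S = -102.4398.
(0,0): S=198.0000. Δ = (V_up−V_dn)/(S_up−S_dn) = (114.6861−38.7457)/(217.8000−140.5800) = 0.9834. V = [p*·114.6861 + (1−p*)·38.7457]/1.04 = 99.0414. B = V − Δ·S = -95.6777.
Check: Δ(0,0)·S0 + B(0,0) = 99.0414 = V0.

(0,0): Delta=0.9834 Bond=-95.6777
(1,0): Delta=0.8686 Bond=-83.3620
(1,1): Delta=0.9969 Bond=-102.4398
(2,0): Delta=0.0000 Bond=0.0000
(2,1): Delta=0.9705 Bond=-102.4595
(2,2): Delta=1.0000 Bond=-107.2788
V0=99.0414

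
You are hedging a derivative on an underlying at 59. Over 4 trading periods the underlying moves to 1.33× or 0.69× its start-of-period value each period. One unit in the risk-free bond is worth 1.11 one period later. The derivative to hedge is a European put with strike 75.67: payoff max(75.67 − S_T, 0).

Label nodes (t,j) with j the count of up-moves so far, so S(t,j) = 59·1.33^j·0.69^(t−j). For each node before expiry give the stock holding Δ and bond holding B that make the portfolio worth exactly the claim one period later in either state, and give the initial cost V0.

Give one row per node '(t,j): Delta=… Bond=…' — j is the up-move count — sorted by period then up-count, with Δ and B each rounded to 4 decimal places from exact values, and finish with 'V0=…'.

(0,0): Delta=-0.3409 Bond=29.4168
(1,0): Delta=-0.7303 Bond=48.5033
(1,1): Delta=-0.2351 Bond=24.3500
(2,0): Delta=-1.0000 Bond=61.4155
(2,1): Delta=-0.6570 Bond=49.8699
(2,2): Delta=-0.1205 Bond=15.0639
(3,0): Delta=-1.0000 Bond=68.1712
(3,1): Delta=-1.0000 Bond=68.1712
(3,2): Delta=-0.5637 Bond=48.6427
(3,3): Delta=0.0000 Bond=0.0000
V0=9.3030

Under the risk-neutral measure, an up-move has probability p* = (R−d)/(u−d) = 0.6563 and values discount at R = 1.11.
Terminal values V(4,·): V(4,0)=62.2964, V(4,1)=49.8919, V(4,2)=25.9818, V(4,3)=0.0000, V(4,4)=0.0000
Node (3,0) S=19.3820: V=(p*·49.8919+(1−p*)·62.2964)/1.11=48.7891; Δ=(49.8919−62.2964)/(25.7781−13.3736)=-1.0000; B=V−Δ·S=68.1712
Node (3,1) S=37.3596: V=(p*·25.9818+(1−p*)·49.8919)/1.11=30.8116; Δ=(25.9818−49.8919)/(49.6882−25.7781)=-1.0000; B=V−Δ·S=68.1712
Node (3,2) S=72.0119: V=(p*·0.0000+(1−p*)·25.9818)/1.11=8.0462; Δ=(0.0000−25.9818)/(95.7759−49.6882)=-0.5637; B=V−Δ·S=48.6427
Node (3,3) S=138.8056: V=(p*·0.0000+(1−p*)·0.0000)/1.11=0.0000; Δ=(0.0000−0.0000)/(184.6114−95.7759)=0.0000; B=V−Δ·S=0.0000
Node (2,0) S=28.0899: V=(p*·30.8116+(1−p*)·48.7891)/1.11=33.3256; Δ=(30.8116−48.7891)/(37.3596−19.3820)=-1.0000; B=V−Δ·S=61.4155
Node (2,1) S=54.1443: V=(p*·8.0462+(1−p*)·30.8116)/1.11=14.2989; Δ=(8.0462−30.8116)/(72.0119−37.3596)=-0.6570; B=V−Δ·S=49.8699
Node (2,2) S=104.3651: V=(p*·0.0000+(1−p*)·8.0462)/1.11=2.4918; Δ=(0.0000−8.0462)/(138.8056−72.0119)=-0.1205; B=V−Δ·S=15.0639
Node (1,0) S=40.7100: V=(p*·14.2989+(1−p*)·33.3256)/1.11=18.7742; Δ=(14.2989−33.3256)/(54.1443−28.0899)=-0.7303; B=V−Δ·S=48.5033
Node (1,1) S=78.4700: V=(p*·2.4918+(1−p*)·14.2989)/1.11=5.9013; Δ=(2.4918−14.2989)/(104.3651−54.1443)=-0.2351; B=V−Δ·S=24.3500
Node (0,0) S=59.0000: V=(p*·5.9013+(1−p*)·18.7742)/1.11=9.3030; Δ=(5.9013−18.7742)/(78.4700−40.7100)=-0.3409; B=V−Δ·S=29.4168
Self-financing check: at every node Δ·S+B equals the discounted successor values.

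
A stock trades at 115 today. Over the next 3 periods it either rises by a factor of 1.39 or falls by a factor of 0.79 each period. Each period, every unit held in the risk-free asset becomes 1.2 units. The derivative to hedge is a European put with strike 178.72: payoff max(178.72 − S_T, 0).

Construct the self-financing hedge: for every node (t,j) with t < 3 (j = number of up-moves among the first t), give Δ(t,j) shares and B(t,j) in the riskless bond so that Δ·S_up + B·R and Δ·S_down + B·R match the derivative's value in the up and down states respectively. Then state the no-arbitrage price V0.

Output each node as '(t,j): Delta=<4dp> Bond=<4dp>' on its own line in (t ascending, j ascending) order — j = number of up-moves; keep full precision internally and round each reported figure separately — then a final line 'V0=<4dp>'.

(0,0): Delta=-0.3885 Bond=57.1279
(1,0): Delta=-1.0000 Bond=124.1111
(1,1): Delta=-0.2274 Bond=42.8073
(2,0): Delta=-1.0000 Bond=148.9333
(2,1): Delta=-1.0000 Bond=148.9333
(2,2): Delta=-0.0239 Bond=6.1560
V0=12.4540

No-arbitrage ⇒ martingale measure with p* = (R−d)/(u−d) = 0.6833.
Payoff layer (t=3): V(3,0)=122.0205, V(3,1)=78.9576, V(3,2)=3.1887, V(3,3)=0.0000
  t=2,j=0: stock 71.7715 → up 99.7624 (V=78.9576), down 56.6995 (V=122.0205). Price 77.1618; hedge Δ=-1.0000, bond B=148.9333.
  t=2,j=1: stock 126.2815 → up 175.5313 (V=3.1887), down 99.7624 (V=78.9576). Price 22.6518; hedge Δ=-1.0000, bond B=148.9333.
  t=2,j=2: stock 222.1915 → up 308.8462 (V=0.0000), down 175.5313 (V=3.1887). Price 0.8415; hedge Δ=-0.0239, bond B=6.1560.
  t=1,j=0: stock 90.8500 → up 126.2815 (V=22.6518), down 71.7715 (V=77.1618). Price 33.2611; hedge Δ=-1.0000, bond B=124.1111.
  t=1,j=1: stock 159.8500 → up 222.1915 (V=0.8415), down 126.2815 (V=22.6518). Price 6.4567; hedge Δ=-0.2274, bond B=42.8073.
  t=0,j=0: stock 115.0000 → up 159.8500 (V=6.4567), down 90.8500 (V=33.2611). Price 12.4540; hedge Δ=-0.3885, bond B=57.1279.
Self-financing check: at every node Δ·S+B equals the discounted successor values.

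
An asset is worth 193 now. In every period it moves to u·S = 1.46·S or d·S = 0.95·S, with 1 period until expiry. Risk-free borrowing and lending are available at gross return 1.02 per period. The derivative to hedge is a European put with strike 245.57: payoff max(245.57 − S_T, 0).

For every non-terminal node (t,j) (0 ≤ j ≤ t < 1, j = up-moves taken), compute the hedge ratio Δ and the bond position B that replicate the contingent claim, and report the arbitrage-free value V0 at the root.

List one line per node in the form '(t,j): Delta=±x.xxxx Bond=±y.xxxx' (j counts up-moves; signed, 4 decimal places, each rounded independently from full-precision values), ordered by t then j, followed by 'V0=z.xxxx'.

(0,0): Delta=-0.6321 Bond=174.6275
V0=52.6275

No-arbitrage ⇒ martingale measure with p* = (R−d)/(u−d) = 0.1373.
At expiry t=1: V(1,0)=62.2200, V(1,1)=0.0000
Node (0,0) S=193.0000: V=(p*·0.0000+(1−p*)·62.2200)/1.02=52.6275; Δ=(0.0000−62.2200)/(281.7800−183.3500)=-0.6321; B=V−Δ·S=174.6275
Root portfolio cost Δ·193+B reproduces V0=52.6275.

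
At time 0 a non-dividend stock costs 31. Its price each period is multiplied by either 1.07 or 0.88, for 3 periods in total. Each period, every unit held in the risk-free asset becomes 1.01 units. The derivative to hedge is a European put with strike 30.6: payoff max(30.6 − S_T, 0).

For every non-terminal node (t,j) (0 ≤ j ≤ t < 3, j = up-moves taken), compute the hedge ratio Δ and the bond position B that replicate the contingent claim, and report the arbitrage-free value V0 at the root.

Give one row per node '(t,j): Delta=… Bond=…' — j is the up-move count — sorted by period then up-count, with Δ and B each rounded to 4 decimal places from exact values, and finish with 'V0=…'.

(0,0): Delta=-0.4291 Bond=14.5667
(1,0): Delta=-0.9173 Bond=28.0310
(1,1): Delta=-0.2437 Bond=8.5654
(2,0): Delta=-1.0000 Bond=30.2970
(2,1): Delta=-0.8859 Bond=27.3949
(2,2): Delta=0.0000 Bond=0.0000
V0=1.2657

Since d<R<u, set p* = (R−d)/(u−d) = 0.6842; price each node as the discounted p*-expectation of its children.
At expiry t=3: V(3,0)=9.4744, V(3,1)=4.9132, V(3,2)=0.0000, V(3,3)=0.0000
Node (2,0) S=24.0064: V=(p*·4.9132+(1−p*)·9.4744)/1.01=6.2906; Δ=(4.9132−9.4744)/(25.6868−21.1256)=-1.0000; B=V−Δ·S=30.2970
Node (2,1) S=29.1896: V=(p*·0.0000+(1−p*)·4.9132)/1.01=1.5362; Δ=(0.0000−4.9132)/(31.2329−25.6868)=-0.8859; B=V−Δ·S=27.3949
Node (2,2) S=35.4919: V=(p*·0.0000+(1−p*)·0.0000)/1.01=0.0000; Δ=(0.0000−0.0000)/(37.9763−31.2329)=0.0000; B=V−Δ·S=0.0000
Node (1,0) S=27.2800: V=(p*·1.5362+(1−p*)·6.2906)/1.01=3.0075; Δ=(1.5362−6.2906)/(29.1896−24.0064)=-0.9173; B=V−Δ·S=28.0310
Node (1,1) S=33.1700: V=(p*·0.0000+(1−p*)·1.5362)/1.01=0.4803; Δ=(0.0000−1.5362)/(35.4919−29.1896)=-0.2437; B=V−Δ·S=8.5654
Node (0,0) S=31.0000: V=(p*·0.4803+(1−p*)·3.0075)/1.01=1.2657; Δ=(0.4803−3.0075)/(33.1700−27.2800)=-0.4291; B=V−Δ·S=14.5667
Check: Δ(0,0)·S0 + B(0,0) = 1.2657 = V0.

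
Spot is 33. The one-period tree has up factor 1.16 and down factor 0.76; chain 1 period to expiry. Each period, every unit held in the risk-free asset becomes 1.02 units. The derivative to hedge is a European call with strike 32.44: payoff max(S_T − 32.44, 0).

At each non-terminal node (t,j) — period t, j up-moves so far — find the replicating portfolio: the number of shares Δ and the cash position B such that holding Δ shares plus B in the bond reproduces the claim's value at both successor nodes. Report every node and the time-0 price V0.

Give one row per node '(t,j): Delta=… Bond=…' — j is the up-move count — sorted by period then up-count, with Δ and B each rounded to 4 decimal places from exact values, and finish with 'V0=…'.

(0,0): Delta=0.4424 Bond=-10.8784
V0=3.7216

Since d<R<u, set p* = (R−d)/(u−d) = 0.6500; price each node as the discounted p*-expectation of its children.
Terminal values V(1,·): V(1,0)=0.0000, V(1,1)=5.8400
(0,0): S=33.0000. Δ = (V_up−V_dn)/(S_up−S_dn) = (5.8400−0.0000)/(38.2800−25.0800) = 0.4424. V = [p*·5.8400 + (1−p*)·0.0000]/1.02 = 3.7216. B = V − Δ·S = -10.8784.
Check: Δ(0,0)·S0 + B(0,0) = 3.7216 = V0.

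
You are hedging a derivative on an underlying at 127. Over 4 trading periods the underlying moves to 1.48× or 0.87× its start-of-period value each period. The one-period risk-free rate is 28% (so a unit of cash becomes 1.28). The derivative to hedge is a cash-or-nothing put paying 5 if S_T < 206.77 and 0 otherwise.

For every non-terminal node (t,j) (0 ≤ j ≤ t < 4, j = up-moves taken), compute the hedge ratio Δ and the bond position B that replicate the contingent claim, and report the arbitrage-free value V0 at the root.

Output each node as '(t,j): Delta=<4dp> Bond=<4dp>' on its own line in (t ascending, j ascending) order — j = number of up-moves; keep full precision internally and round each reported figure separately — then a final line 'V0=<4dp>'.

Since d<R<u, set p* = (R−d)/(u−d) = 0.6721; price each node as the discounted p*-expectation of its children.
Terminal payoffs: V(4,0)=5.0000, V(4,1)=5.0000, V(4,2)=0.0000, V(4,3)=0.0000, V(4,4)=0.0000
Node (3,0) S=83.6299: V=(p*·5.0000+(1−p*)·5.0000)/1.28=3.9062; Δ=(5.0000−5.0000)/(123.7722−72.7580)=0.0000; B=V−Δ·S=3.9062
Node (3,1) S=142.2669: V=(p*·0.0000+(1−p*)·5.0000)/1.28=1.2807; Δ=(0.0000−5.0000)/(210.5550−123.7722)=-0.0576; B=V−Δ·S=9.4775
Node (3,2) S=242.0173: V=(p*·0.0000+(1−p*)·0.0000)/1.28=0.0000; Δ=(0.0000−0.0000)/(358.1856−210.5550)=0.0000; B=V−Δ·S=0.0000
Node (3,3) S=411.7076: V=(p*·0.0000+(1−p*)·0.0000)/1.28=0.0000; Δ=(0.0000−0.0000)/(609.3272−358.1856)=0.0000; B=V−Δ·S=0.0000
Node (2,0) S=96.1263: V=(p*·1.2807+(1−p*)·3.9062)/1.28=1.6731; Δ=(1.2807−3.9062)/(142.2669−83.6299)=-0.0448; B=V−Δ·S=5.9772
Node (2,1) S=163.5252: V=(p*·0.0000+(1−p*)·1.2807)/1.28=0.3281; Δ=(0.0000−1.2807)/(242.0173−142.2669)=-0.0128; B=V−Δ·S=2.4276
Node (2,2) S=278.1808: V=(p*·0.0000+(1−p*)·0.0000)/1.28=0.0000; Δ=(0.0000−0.0000)/(411.7076−242.0173)=0.0000; B=V−Δ·S=0.0000
Node (1,0) S=110.4900: V=(p*·0.3281+(1−p*)·1.6731)/1.28=0.6008; Δ=(0.3281−1.6731)/(163.5252−96.1263)=-0.0200; B=V−Δ·S=2.8058
Node (1,1) S=187.9600: V=(p*·0.0000+(1−p*)·0.3281)/1.28=0.0840; Δ=(0.0000−0.3281)/(278.1808−163.5252)=-0.0029; B=V−Δ·S=0.6218
Node (0,0) S=127.0000: V=(p*·0.0840+(1−p*)·0.6008)/1.28=0.1980; Δ=(0.0840−0.6008)/(187.9600−110.4900)=-0.0067; B=V−Δ·S=1.0452
Check: Δ(0,0)·S0 + B(0,0) = 0.1980 = V0.

(0,0): Delta=-0.0067 Bond=1.0452
(1,0): Delta=-0.0200 Bond=2.8058
(1,1): Delta=-0.0029 Bond=0.6218
(2,0): Delta=-0.0448 Bond=5.9772
(2,1): Delta=-0.0128 Bond=2.4276
(2,2): Delta=0.0000 Bond=0.0000
(3,0): Delta=0.0000 Bond=3.9062
(3,1): Delta=-0.0576 Bond=9.4775
(3,2): Delta=0.0000 Bond=0.0000
(3,3): Delta=0.0000 Bond=0.0000
V0=0.1980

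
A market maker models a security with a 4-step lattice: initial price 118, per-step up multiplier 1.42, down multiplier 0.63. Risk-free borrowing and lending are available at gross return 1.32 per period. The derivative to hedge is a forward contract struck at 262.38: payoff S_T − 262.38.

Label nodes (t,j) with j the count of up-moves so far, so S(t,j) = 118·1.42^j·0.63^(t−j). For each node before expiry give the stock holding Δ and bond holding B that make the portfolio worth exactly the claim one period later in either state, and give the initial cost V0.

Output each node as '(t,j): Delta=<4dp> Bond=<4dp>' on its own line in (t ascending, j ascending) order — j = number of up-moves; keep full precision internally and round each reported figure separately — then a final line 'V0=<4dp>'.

The replicating-portfolio and risk-neutral prices coincide; use p* = (1.32−0.63)/(1.42−0.63) = 0.8734 for the latter.
Payoff layer (t=4): V(4,0)=-243.7915, V(4,1)=-220.4821, V(4,2)=-167.9435, V(4,3)=-49.5232, V(4,4)=217.3925
(3,0): S=29.5055. Δ = (V_up−V_dn)/(S_up−S_dn) = (-220.4821−-243.7915)/(41.8979−18.5885) = 1.0000. V = [p*·-220.4821 + (1−p*)·-243.7915]/1.32 = -169.2672. B = V − Δ·S = -198.7727.
(3,1): S=66.5046. Δ = (V_up−V_dn)/(S_up−S_dn) = (-167.9435−-220.4821)/(94.4365−41.8979) = 1.0000. V = [p*·-167.9435 + (1−p*)·-220.4821]/1.32 = -132.2682. B = V − Δ·S = -198.7727.
(3,2): S=149.8992. Δ = (V_up−V_dn)/(S_up−S_dn) = (-49.5232−-167.9435)/(212.8568−94.4365) = 1.0000. V = [p*·-49.5232 + (1−p*)·-167.9435]/1.32 = -48.8736. B = V − Δ·S = -198.7727.
(3,3): S=337.8680. Δ = (V_up−V_dn)/(S_up−S_dn) = (217.3925−-49.5232)/(479.7725−212.8568) = 1.0000. V = [p*·217.3925 + (1−p*)·-49.5232]/1.32 = 139.0953. B = V − Δ·S = -198.7727.
(2,0): S=46.8342. Δ = (V_up−V_dn)/(S_up−S_dn) = (-132.2682−-169.2672)/(66.5046−29.5055) = 1.0000. V = [p*·-132.2682 + (1−p*)·-169.2672]/1.32 = -103.7512. B = V − Δ·S = -150.5854.
(2,1): S=105.5628. Δ = (V_up−V_dn)/(S_up−S_dn) = (-48.8736−-132.2682)/(149.8992−66.5046) = 1.0000. V = [p*·-48.8736 + (1−p*)·-132.2682]/1.32 = -45.0226. B = V − Δ·S = -150.5854.
(2,2): S=237.9352. Δ = (V_up−V_dn)/(S_up−S_dn) = (139.0953−-48.8736)/(337.8680−149.8992) = 1.0000. V = [p*·139.0953 + (1−p*)·-48.8736]/1.32 = 87.3498. B = V − Δ·S = -150.5854.
(1,0): S=74.3400. Δ = (V_up−V_dn)/(S_up−S_dn) = (-45.0226−-103.7512)/(105.5628−46.8342) = 1.0000. V = [p*·-45.0226 + (1−p*)·-103.7512]/1.32 = -39.7398. B = V − Δ·S = -114.0798.
(1,1): S=167.5600. Δ = (V_up−V_dn)/(S_up−S_dn) = (87.3498−-45.0226)/(237.9352−105.5628) = 1.0000. V = [p*·87.3498 + (1−p*)·-45.0226]/1.32 = 53.4802. B = V − Δ·S = -114.0798.
(0,0): S=118.0000. Δ = (V_up−V_dn)/(S_up−S_dn) = (53.4802−-39.7398)/(167.5600−74.3400) = 1.0000. V = [p*·53.4802 + (1−p*)·-39.7398]/1.32 = 31.5759. B = V − Δ·S = -86.4241.
Root portfolio cost Δ·118+B reproduces V0=31.5759.

(0,0): Delta=1.0000 Bond=-86.4241
(1,0): Delta=1.0000 Bond=-114.0798
(1,1): Delta=1.0000 Bond=-114.0798
(2,0): Delta=1.0000 Bond=-150.5854
(2,1): Delta=1.0000 Bond=-150.5854
(2,2): Delta=1.0000 Bond=-150.5854
(3,0): Delta=1.0000 Bond=-198.7727
(3,1): Delta=1.0000 Bond=-198.7727
(3,2): Delta=1.0000 Bond=-198.7727
(3,3): Delta=1.0000 Bond=-198.7727
V0=31.5759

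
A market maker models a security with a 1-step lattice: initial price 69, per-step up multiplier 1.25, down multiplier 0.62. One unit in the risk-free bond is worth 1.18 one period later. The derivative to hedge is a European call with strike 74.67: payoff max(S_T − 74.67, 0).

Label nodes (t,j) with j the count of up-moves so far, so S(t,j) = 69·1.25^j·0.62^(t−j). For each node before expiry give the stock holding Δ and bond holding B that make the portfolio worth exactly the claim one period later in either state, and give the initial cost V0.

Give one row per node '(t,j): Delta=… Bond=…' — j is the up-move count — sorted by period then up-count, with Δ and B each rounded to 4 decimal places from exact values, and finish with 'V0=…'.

Under the risk-neutral measure, an up-move has probability p* = (R−d)/(u−d) = 0.8889 and values discount at R = 1.18.
Terminal values V(1,·): V(1,0)=0.0000, V(1,1)=11.5800
  t=0,j=0: stock 69.0000 → up 86.2500 (V=11.5800), down 42.7800 (V=0.0000). Price 8.7232; hedge Δ=0.2664, bond B=-9.6578.
Self-financing check: at every node Δ·S+B equals the discounted successor values.

(0,0): Delta=0.2664 Bond=-9.6578
V0=8.7232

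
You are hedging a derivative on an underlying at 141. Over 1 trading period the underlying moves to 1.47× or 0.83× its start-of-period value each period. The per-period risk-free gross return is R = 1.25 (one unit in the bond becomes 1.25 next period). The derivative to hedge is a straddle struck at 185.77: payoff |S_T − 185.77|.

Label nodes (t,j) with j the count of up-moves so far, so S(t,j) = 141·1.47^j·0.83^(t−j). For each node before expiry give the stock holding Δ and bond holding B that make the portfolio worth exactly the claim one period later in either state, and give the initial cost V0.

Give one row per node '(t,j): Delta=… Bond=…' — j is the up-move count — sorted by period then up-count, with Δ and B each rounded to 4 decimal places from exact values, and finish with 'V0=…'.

(0,0): Delta=-0.5235 Bond=104.0035
V0=30.1910

Under the risk-neutral measure, an up-move has probability p* = (R−d)/(u−d) = 0.6562 and values discount at R = 1.25.
Terminal payoffs: V(1,0)=68.7400, V(1,1)=21.5000
  t=0,j=0: stock 141.0000 → up 207.2700 (V=21.5000), down 117.0300 (V=68.7400). Price 30.1910; hedge Δ=-0.5235, bond B=104.0035.
Each (Δ,B) replicates both successor values, so the strategy is self-financing and V0 is arbitrage-free.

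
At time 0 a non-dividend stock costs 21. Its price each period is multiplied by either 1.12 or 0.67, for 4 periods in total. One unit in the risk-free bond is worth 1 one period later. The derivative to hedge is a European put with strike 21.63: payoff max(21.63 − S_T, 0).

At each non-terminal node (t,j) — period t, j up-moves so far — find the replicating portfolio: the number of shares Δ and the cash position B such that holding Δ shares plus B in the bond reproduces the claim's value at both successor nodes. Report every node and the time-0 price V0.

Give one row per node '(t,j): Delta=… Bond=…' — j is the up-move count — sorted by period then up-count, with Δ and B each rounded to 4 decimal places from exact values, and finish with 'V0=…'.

Risk-neutral probability p* = (R−d)/(u−d) = (1−0.67)/(1.12−0.67) = 0.7333.
At expiry t=4: V(4,0)=17.3983, V(4,1)=14.5561, V(4,2)=9.8049, V(4,3)=1.8627, V(4,4)=0.0000
(3,0): S=6.3160. Δ = (V_up−V_dn)/(S_up−S_dn) = (14.5561−17.3983)/(7.0739−4.2317) = -1.0000. V = [p*·14.5561 + (1−p*)·17.3983]/1 = 15.3140. B = V − Δ·S = 21.6300.
(3,1): S=10.5581. Δ = (V_up−V_dn)/(S_up−S_dn) = (9.8049−14.5561)/(11.8251−7.0739) = -1.0000. V = [p*·9.8049 + (1−p*)·14.5561]/1 = 11.0719. B = V − Δ·S = 21.6300.
(3,2): S=17.6494. Δ = (V_up−V_dn)/(S_up−S_dn) = (1.8627−9.8049)/(19.7673−11.8251) = -1.0000. V = [p*·1.8627 + (1−p*)·9.8049]/1 = 3.9806. B = V − Δ·S = 21.6300.
(3,3): S=29.5035. Δ = (V_up−V_dn)/(S_up−S_dn) = (0.0000−1.8627)/(33.0439−19.7673) = -0.1403. V = [p*·0.0000 + (1−p*)·1.8627]/1 = 0.4967. B = V − Δ·S = 4.6360.
(2,0): S=9.4269. Δ = (V_up−V_dn)/(S_up−S_dn) = (11.0719−15.3140)/(10.5581−6.3160) = -1.0000. V = [p*·11.0719 + (1−p*)·15.3140]/1 = 12.2031. B = V − Δ·S = 21.6300.
(2,1): S=15.7584. Δ = (V_up−V_dn)/(S_up−S_dn) = (3.9806−11.0719)/(17.6494−10.5581) = -1.0000. V = [p*·3.9806 + (1−p*)·11.0719]/1 = 5.8716. B = V − Δ·S = 21.6300.
(2,2): S=26.3424. Δ = (V_up−V_dn)/(S_up−S_dn) = (0.4967−3.9806)/(29.5035−17.6494) = -0.2939. V = [p*·0.4967 + (1−p*)·3.9806]/1 = 1.4257. B = V − Δ·S = 9.1677.
(1,0): S=14.0700. Δ = (V_up−V_dn)/(S_up−S_dn) = (5.8716−12.2031)/(15.7584−9.4269) = -1.0000. V = [p*·5.8716 + (1−p*)·12.2031]/1 = 7.5600. B = V − Δ·S = 21.6300.
(1,1): S=23.5200. Δ = (V_up−V_dn)/(S_up−S_dn) = (1.4257−5.8716)/(26.3424−15.7584) = -0.4201. V = [p*·1.4257 + (1−p*)·5.8716]/1 = 2.6113. B = V − Δ·S = 12.4910.
(0,0): S=21.0000. Δ = (V_up−V_dn)/(S_up−S_dn) = (2.6113−7.5600)/(23.5200−14.0700) = -0.5237. V = [p*·2.6113 + (1−p*)·7.5600]/1 = 3.9310. B = V − Δ·S = 14.9281.
Check: Δ(0,0)·S0 + B(0,0) = 3.9310 = V0.

(0,0): Delta=-0.5237 Bond=14.9281
(1,0): Delta=-1.0000 Bond=21.6300
(1,1): Delta=-0.4201 Bond=12.4910
(2,0): Delta=-1.0000 Bond=21.6300
(2,1): Delta=-1.0000 Bond=21.6300
(2,2): Delta=-0.2939 Bond=9.1677
(3,0): Delta=-1.0000 Bond=21.6300
(3,1): Delta=-1.0000 Bond=21.6300
(3,2): Delta=-1.0000 Bond=21.6300
(3,3): Delta=-0.1403 Bond=4.6360
V0=3.9310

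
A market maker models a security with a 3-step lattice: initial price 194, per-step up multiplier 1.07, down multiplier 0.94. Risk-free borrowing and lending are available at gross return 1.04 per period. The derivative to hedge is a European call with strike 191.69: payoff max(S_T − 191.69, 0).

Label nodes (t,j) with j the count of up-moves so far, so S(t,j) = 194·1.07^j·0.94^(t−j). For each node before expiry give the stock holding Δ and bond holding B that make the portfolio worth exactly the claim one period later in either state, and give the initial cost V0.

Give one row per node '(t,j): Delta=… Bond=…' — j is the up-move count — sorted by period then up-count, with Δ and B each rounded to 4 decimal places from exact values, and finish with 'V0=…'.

(0,0): Delta=0.8488 Bond=-139.8468
(1,0): Delta=0.5333 Bond=-87.9057
(1,1): Delta=0.9320 Bond=-162.7011
(2,0): Delta=0.0000 Bond=0.0000
(2,1): Delta=0.6739 Bond=-118.8486
(2,2): Delta=1.0000 Bond=-184.3173
V0=24.8259

Since d<R<u, set p* = (R−d)/(u−d) = 0.7692; price each node as the discounted p*-expectation of its children.
Terminal values V(3,·): V(3,0)=0.0000, V(3,1)=0.0000, V(3,2)=17.0940, V(3,3)=45.9683
(2,0): S=171.4184. Δ = (V_up−V_dn)/(S_up−S_dn) = (0.0000−0.0000)/(183.4177−161.1333) = 0.0000. V = [p*·0.0000 + (1−p*)·0.0000]/1.04 = 0.0000. B = V − Δ·S = 0.0000.
(2,1): S=195.1252. Δ = (V_up−V_dn)/(S_up−S_dn) = (17.0940−0.0000)/(208.7840−183.4177) = 0.6739. V = [p*·17.0940 + (1−p*)·0.0000]/1.04 = 12.6435. B = V − Δ·S = -118.8486.
(2,2): S=222.1106. Δ = (V_up−V_dn)/(S_up−S_dn) = (45.9683−17.0940)/(237.6583−208.7840) = 1.0000. V = [p*·45.9683 + (1−p*)·17.0940]/1.04 = 37.7933. B = V − Δ·S = -184.3173.
(1,0): S=182.3600. Δ = (V_up−V_dn)/(S_up−S_dn) = (12.6435−0.0000)/(195.1252−171.4184) = 0.5333. V = [p*·12.6435 + (1−p*)·0.0000]/1.04 = 9.3517. B = V − Δ·S = -87.9057.
(1,1): S=207.5800. Δ = (V_up−V_dn)/(S_up−S_dn) = (37.7933−12.6435)/(222.1106−195.1252) = 0.9320. V = [p*·37.7933 + (1−p*)·12.6435]/1.04 = 30.7591. B = V − Δ·S = -162.7011.
(0,0): S=194.0000. Δ = (V_up−V_dn)/(S_up−S_dn) = (30.7591−9.3517)/(207.5800−182.3600) = 0.8488. V = [p*·30.7591 + (1−p*)·9.3517]/1.04 = 24.8259. B = V − Δ·S = -139.8468.
Check: Δ(0,0)·S0 + B(0,0) = 24.8259 = V0.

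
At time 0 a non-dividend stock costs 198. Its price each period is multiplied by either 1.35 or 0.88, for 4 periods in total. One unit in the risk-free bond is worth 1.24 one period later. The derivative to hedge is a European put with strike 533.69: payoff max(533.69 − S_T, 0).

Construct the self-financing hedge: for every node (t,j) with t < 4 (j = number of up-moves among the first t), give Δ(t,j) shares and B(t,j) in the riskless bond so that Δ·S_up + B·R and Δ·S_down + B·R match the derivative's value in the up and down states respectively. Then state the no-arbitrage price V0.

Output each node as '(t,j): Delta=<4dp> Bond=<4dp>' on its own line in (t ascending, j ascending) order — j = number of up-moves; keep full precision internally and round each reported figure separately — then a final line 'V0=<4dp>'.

No-arbitrage ⇒ martingale measure with p* = (R−d)/(u−d) = 0.7660.
At expiry t=4: V(4,0)=414.9503, V(4,1)=351.5325, V(4,2)=254.2439, V(4,3)=104.9943, V(4,4)=0.0000
Node (3,0) S=134.9315: V=(p*·351.5325+(1−p*)·414.9503)/1.24=295.4637; Δ=(351.5325−414.9503)/(182.1575−118.7397)=-1.0000; B=V−Δ·S=430.3952
Node (3,1) S=206.9971: V=(p*·254.2439+(1−p*)·351.5325)/1.24=223.3980; Δ=(254.2439−351.5325)/(279.4461−182.1575)=-1.0000; B=V−Δ·S=430.3952
Node (3,2) S=317.5524: V=(p*·104.9943+(1−p*)·254.2439)/1.24=112.8428; Δ=(104.9943−254.2439)/(428.6957−279.4461)=-1.0000; B=V−Δ·S=430.3952
Node (3,3) S=487.1543: V=(p*·0.0000+(1−p*)·104.9943)/1.24=19.8170; Δ=(0.0000−104.9943)/(657.6582−428.6957)=-0.4586; B=V−Δ·S=243.2091
Node (2,0) S=153.3312: V=(p*·223.3980+(1−p*)·295.4637)/1.24=193.7617; Δ=(223.3980−295.4637)/(206.9971−134.9315)=-1.0000; B=V−Δ·S=347.0929
Node (2,1) S=235.2240: V=(p*·112.8428+(1−p*)·223.3980)/1.24=111.8689; Δ=(112.8428−223.3980)/(317.5524−206.9971)=-1.0000; B=V−Δ·S=347.0929
Node (2,2) S=360.8550: V=(p*·19.8170+(1−p*)·112.8428)/1.24=33.5395; Δ=(19.8170−112.8428)/(487.1543−317.5524)=-0.5485; B=V−Δ·S=231.4666
Node (1,0) S=174.2400: V=(p*·111.8689+(1−p*)·193.7617)/1.24=105.6736; Δ=(111.8689−193.7617)/(235.2240−153.3312)=-1.0000; B=V−Δ·S=279.9136
Node (1,1) S=267.3000: V=(p*·33.5395+(1−p*)·111.8689)/1.24=41.8322; Δ=(33.5395−111.8689)/(360.8550−235.2240)=-0.6235; B=V−Δ·S=208.4904
Node (0,0) S=198.0000: V=(p*·41.8322+(1−p*)·105.6736)/1.24=45.7853; Δ=(41.8322−105.6736)/(267.3000−174.2400)=-0.6860; B=V−Δ·S=181.6181
Check: Δ(0,0)·S0 + B(0,0) = 45.7853 = V0.

(0,0): Delta=-0.6860 Bond=181.6181
(1,0): Delta=-1.0000 Bond=279.9136
(1,1): Delta=-0.6235 Bond=208.4904
(2,0): Delta=-1.0000 Bond=347.0929
(2,1): Delta=-1.0000 Bond=347.0929
(2,2): Delta=-0.5485 Bond=231.4666
(3,0): Delta=-1.0000 Bond=430.3952
(3,1): Delta=-1.0000 Bond=430.3952
(3,2): Delta=-1.0000 Bond=430.3952
(3,3): Delta=-0.4586 Bond=243.2091
V0=45.7853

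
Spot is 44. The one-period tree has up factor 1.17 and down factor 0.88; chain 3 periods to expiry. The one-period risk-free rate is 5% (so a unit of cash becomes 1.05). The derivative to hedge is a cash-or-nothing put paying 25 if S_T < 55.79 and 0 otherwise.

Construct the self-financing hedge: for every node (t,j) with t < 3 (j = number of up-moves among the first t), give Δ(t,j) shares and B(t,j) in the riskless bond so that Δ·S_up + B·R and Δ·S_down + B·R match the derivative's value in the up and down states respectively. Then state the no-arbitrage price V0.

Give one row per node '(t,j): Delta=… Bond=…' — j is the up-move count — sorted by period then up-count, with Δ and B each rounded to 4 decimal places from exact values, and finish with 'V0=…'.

No-arbitrage ⇒ martingale measure with p* = (R−d)/(u−d) = 0.5862.
Terminal values V(3,·): V(3,0)=25.0000, V(3,1)=25.0000, V(3,2)=25.0000, V(3,3)=0.0000
(2,0): S=34.0736. Δ = (V_up−V_dn)/(S_up−S_dn) = (25.0000−25.0000)/(39.8661−29.9848) = 0.0000. V = [p*·25.0000 + (1−p*)·25.0000]/1.05 = 23.8095. B = V − Δ·S = 23.8095.
(2,1): S=45.3024. Δ = (V_up−V_dn)/(S_up−S_dn) = (25.0000−25.0000)/(53.0038−39.8661) = 0.0000. V = [p*·25.0000 + (1−p*)·25.0000]/1.05 = 23.8095. B = V − Δ·S = 23.8095.
(2,2): S=60.2316. Δ = (V_up−V_dn)/(S_up−S_dn) = (0.0000−25.0000)/(70.4710−53.0038) = -1.4313. V = [p*·0.0000 + (1−p*)·25.0000]/1.05 = 9.8522. B = V − Δ·S = 96.0591.
(1,0): S=38.7200. Δ = (V_up−V_dn)/(S_up−S_dn) = (23.8095−23.8095)/(45.3024−34.0736) = 0.0000. V = [p*·23.8095 + (1−p*)·23.8095]/1.05 = 22.6757. B = V − Δ·S = 22.6757.
(1,1): S=51.4800. Δ = (V_up−V_dn)/(S_up−S_dn) = (9.8522−23.8095)/(60.2316−45.3024) = -0.9349. V = [p*·9.8522 + (1−p*)·23.8095]/1.05 = 14.8835. B = V − Δ·S = 63.0121.
(0,0): S=44.0000. Δ = (V_up−V_dn)/(S_up−S_dn) = (14.8835−22.6757)/(51.4800−38.7200) = -0.6107. V = [p*·14.8835 + (1−p*)·22.6757]/1.05 = 17.2456. B = V − Δ·S = 44.1154.
Each (Δ,B) replicates both successor values, so the strategy is self-financing and V0 is arbitrage-free.

(0,0): Delta=-0.6107 Bond=44.1154
(1,0): Delta=0.0000 Bond=22.6757
(1,1): Delta=-0.9349 Bond=63.0121
(2,0): Delta=0.0000 Bond=23.8095
(2,1): Delta=0.0000 Bond=23.8095
(2,2): Delta=-1.4313 Bond=96.0591
V0=17.2456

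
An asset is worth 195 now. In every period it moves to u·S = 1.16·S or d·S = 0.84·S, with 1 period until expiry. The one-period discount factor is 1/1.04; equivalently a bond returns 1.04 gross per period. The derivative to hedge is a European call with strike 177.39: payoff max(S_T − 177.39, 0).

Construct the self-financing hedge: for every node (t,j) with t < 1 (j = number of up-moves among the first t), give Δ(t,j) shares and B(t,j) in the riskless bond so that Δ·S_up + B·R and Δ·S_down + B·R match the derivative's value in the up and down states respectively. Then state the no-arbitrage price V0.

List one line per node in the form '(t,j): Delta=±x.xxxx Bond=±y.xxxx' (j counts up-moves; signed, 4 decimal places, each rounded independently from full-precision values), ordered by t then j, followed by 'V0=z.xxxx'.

Risk-neutral probability p* = (R−d)/(u−d) = (1.04−0.84)/(1.16−0.84) = 0.6250.
Terminal payoffs: V(1,0)=0.0000, V(1,1)=48.8100
(0,0): S=195.0000. Δ = (V_up−V_dn)/(S_up−S_dn) = (48.8100−0.0000)/(226.2000−163.8000) = 0.7822. V = [p*·48.8100 + (1−p*)·0.0000]/1.04 = 29.3329. B = V − Δ·S = -123.1983.
Check: Δ(0,0)·S0 + B(0,0) = 29.3329 = V0.

(0,0): Delta=0.7822 Bond=-123.1983
V0=29.3329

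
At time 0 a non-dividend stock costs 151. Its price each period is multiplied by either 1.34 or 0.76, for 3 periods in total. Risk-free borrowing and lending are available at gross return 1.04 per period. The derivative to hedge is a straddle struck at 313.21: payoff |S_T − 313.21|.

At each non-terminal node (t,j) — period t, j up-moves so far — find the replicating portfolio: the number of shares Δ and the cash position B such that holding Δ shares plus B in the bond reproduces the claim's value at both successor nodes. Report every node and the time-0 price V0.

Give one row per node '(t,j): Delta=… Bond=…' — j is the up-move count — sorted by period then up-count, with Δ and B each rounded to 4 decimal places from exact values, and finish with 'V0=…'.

(0,0): Delta=-0.7534 Bond=251.2334
(1,0): Delta=-1.0000 Bond=289.5803
(1,1): Delta=-0.6036 Bond=230.9640
(2,0): Delta=-1.0000 Bond=301.1635
(2,1): Delta=-1.0000 Bond=301.1635
(2,2): Delta=-0.3627 Bond=174.8873
V0=137.4670

Since d<R<u, set p* = (R−d)/(u−d) = 0.4828; price each node as the discounted p*-expectation of its children.
Payoff layer (t=3): V(3,0)=246.9246, V(3,1)=196.3384, V(3,2)=107.1469, V(3,3)=50.1117
  t=2,j=0: stock 87.2176 → up 116.8716 (V=196.3384), down 66.2854 (V=246.9246). Price 213.9459; hedge Δ=-1.0000, bond B=301.1635.
  t=2,j=1: stock 153.7784 → up 206.0631 (V=107.1469), down 116.8716 (V=196.3384). Price 147.3851; hedge Δ=-1.0000, bond B=301.1635.
  t=2,j=2: stock 271.1356 → up 363.3217 (V=50.1117), down 206.0631 (V=107.1469). Price 76.5507; hedge Δ=-0.3627, bond B=174.8873.
  t=1,j=0: stock 114.7600 → up 153.7784 (V=147.3851), down 87.2176 (V=213.9459). Price 174.8203; hedge Δ=-1.0000, bond B=289.5803.
  t=1,j=1: stock 202.3400 → up 271.1356 (V=76.5507), down 153.7784 (V=147.3851). Price 108.8357; hedge Δ=-0.6036, bond B=230.9640.
  t=0,j=0: stock 151.0000 → up 202.3400 (V=108.8357), down 114.7600 (V=174.8203). Price 137.4670; hedge Δ=-0.7534, bond B=251.2334.
The time-0 hedge costs 137.4670, which is the no-arbitrage price.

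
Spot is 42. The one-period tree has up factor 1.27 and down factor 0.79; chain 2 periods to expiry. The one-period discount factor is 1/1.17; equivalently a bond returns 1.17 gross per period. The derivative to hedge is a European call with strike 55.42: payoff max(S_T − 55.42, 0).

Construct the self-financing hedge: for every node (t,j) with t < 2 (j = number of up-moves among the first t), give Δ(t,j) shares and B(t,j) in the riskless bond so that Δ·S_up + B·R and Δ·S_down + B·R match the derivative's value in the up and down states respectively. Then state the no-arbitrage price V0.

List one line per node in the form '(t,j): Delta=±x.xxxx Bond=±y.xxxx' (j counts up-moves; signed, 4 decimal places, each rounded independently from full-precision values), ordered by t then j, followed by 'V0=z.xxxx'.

(0,0): Delta=0.4136 Bond=-11.7282
(1,0): Delta=0.0000 Bond=0.0000
(1,1): Delta=0.4813 Bond=-17.3330
V0=5.6414

The replicating-portfolio and risk-neutral prices coincide; use p* = (1.17−0.79)/(1.27−0.79) = 0.7917 for the latter.
Payoff layer (t=2): V(2,0)=0.0000, V(2,1)=0.0000, V(2,2)=12.3218
(1,0): S=33.1800. Δ = (V_up−V_dn)/(S_up−S_dn) = (0.0000−0.0000)/(42.1386−26.2122) = 0.0000. V = [p*·0.0000 + (1−p*)·0.0000]/1.17 = 0.0000. B = V − Δ·S = 0.0000.
(1,1): S=53.3400. Δ = (V_up−V_dn)/(S_up−S_dn) = (12.3218−0.0000)/(67.7418−42.1386) = 0.4813. V = [p*·12.3218 + (1−p*)·0.0000]/1.17 = 8.3374. B = V − Δ·S = -17.3330.
(0,0): S=42.0000. Δ = (V_up−V_dn)/(S_up−S_dn) = (8.3374−0.0000)/(53.3400−33.1800) = 0.4136. V = [p*·8.3374 + (1−p*)·0.0000]/1.17 = 5.6414. B = V − Δ·S = -11.7282.
Each (Δ,B) replicates both successor values, so the strategy is self-financing and V0 is arbitrage-free.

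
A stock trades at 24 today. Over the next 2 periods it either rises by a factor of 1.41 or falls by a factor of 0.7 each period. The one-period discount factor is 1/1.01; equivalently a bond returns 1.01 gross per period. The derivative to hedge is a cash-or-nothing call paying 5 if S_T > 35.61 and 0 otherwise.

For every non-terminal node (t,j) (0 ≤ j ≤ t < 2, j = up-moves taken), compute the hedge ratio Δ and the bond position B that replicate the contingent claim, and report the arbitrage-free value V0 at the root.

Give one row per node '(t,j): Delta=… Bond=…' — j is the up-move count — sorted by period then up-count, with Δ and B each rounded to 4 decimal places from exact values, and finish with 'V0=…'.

Since d<R<u, set p* = (R−d)/(u−d) = 0.4366; price each node as the discounted p*-expectation of its children.
Terminal values V(2,·): V(2,0)=0.0000, V(2,1)=0.0000, V(2,2)=5.0000
  t=1,j=0: stock 16.8000 → up 23.6880 (V=0.0000), down 11.7600 (V=0.0000). Price 0.0000; hedge Δ=0.0000, bond B=0.0000.
  t=1,j=1: stock 33.8400 → up 47.7144 (V=5.0000), down 23.6880 (V=0.0000). Price 2.1615; hedge Δ=0.2081, bond B=-4.8808.
  t=0,j=0: stock 24.0000 → up 33.8400 (V=2.1615), down 16.8000 (V=0.0000). Price 0.9344; hedge Δ=0.1268, bond B=-2.1099.
Check: Δ(0,0)·S0 + B(0,0) = 0.9344 = V0.

(0,0): Delta=0.1268 Bond=-2.1099
(1,0): Delta=0.0000 Bond=0.0000
(1,1): Delta=0.2081 Bond=-4.8808
V0=0.9344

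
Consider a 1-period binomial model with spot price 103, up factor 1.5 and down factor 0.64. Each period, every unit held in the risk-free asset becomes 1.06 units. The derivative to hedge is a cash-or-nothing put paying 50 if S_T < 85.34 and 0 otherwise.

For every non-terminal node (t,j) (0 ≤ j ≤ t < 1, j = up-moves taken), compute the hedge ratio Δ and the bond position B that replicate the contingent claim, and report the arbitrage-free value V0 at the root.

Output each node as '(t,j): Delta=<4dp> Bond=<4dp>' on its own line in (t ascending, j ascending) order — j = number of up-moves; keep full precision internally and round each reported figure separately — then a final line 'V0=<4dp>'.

(0,0): Delta=-0.5645 Bond=82.2729
V0=24.1334

Under the risk-neutral measure, an up-move has probability p* = (R−d)/(u−d) = 0.4884 and values discount at R = 1.06.
Terminal values V(1,·): V(1,0)=50.0000, V(1,1)=0.0000
  t=0,j=0: stock 103.0000 → up 154.5000 (V=0.0000), down 65.9200 (V=50.0000). Price 24.1334; hedge Δ=-0.5645, bond B=82.2729.
Check: Δ(0,0)·S0 + B(0,0) = 24.1334 = V0.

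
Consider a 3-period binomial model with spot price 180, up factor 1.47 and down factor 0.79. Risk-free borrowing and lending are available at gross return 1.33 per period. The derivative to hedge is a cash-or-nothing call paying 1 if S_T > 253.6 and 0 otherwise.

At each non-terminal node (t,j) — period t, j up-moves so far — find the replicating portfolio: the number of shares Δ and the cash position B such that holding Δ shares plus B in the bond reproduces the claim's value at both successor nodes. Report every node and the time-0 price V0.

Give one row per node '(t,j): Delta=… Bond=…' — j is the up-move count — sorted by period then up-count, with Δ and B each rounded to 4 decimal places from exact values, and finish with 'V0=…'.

(0,0): Delta=0.0015 Bond=0.1066
(1,0): Delta=0.0062 Bond=-0.5216
(1,1): Delta=0.0009 Bond=0.3137
(2,0): Delta=0.0000 Bond=0.0000
(2,1): Delta=0.0070 Bond=-0.8735
(2,2): Delta=0.0000 Bond=0.7519
V0=0.3784

No-arbitrage ⇒ martingale measure with p* = (R−d)/(u−d) = 0.7941.
Terminal payoffs: V(3,0)=0.0000, V(3,1)=0.0000, V(3,2)=1.0000, V(3,3)=1.0000
(2,0): S=112.3380. Δ = (V_up−V_dn)/(S_up−S_dn) = (0.0000−0.0000)/(165.1369−88.7470) = 0.0000. V = [p*·0.0000 + (1−p*)·0.0000]/1.33 = 0.0000. B = V − Δ·S = 0.0000.
(2,1): S=209.0340. Δ = (V_up−V_dn)/(S_up−S_dn) = (1.0000−0.0000)/(307.2800−165.1369) = 0.0070. V = [p*·1.0000 + (1−p*)·0.0000]/1.33 = 0.5971. B = V − Δ·S = -0.8735.
(2,2): S=388.9620. Δ = (V_up−V_dn)/(S_up−S_dn) = (1.0000−1.0000)/(571.7741−307.2800) = 0.0000. V = [p*·1.0000 + (1−p*)·1.0000]/1.33 = 0.7519. B = V − Δ·S = 0.7519.
(1,0): S=142.2000. Δ = (V_up−V_dn)/(S_up−S_dn) = (0.5971−0.0000)/(209.0340−112.3380) = 0.0062. V = [p*·0.5971 + (1−p*)·0.0000]/1.33 = 0.3565. B = V − Δ·S = -0.5216.
(1,1): S=264.6000. Δ = (V_up−V_dn)/(S_up−S_dn) = (0.7519−0.5971)/(388.9620−209.0340) = 0.0009. V = [p*·0.7519 + (1−p*)·0.5971]/1.33 = 0.5414. B = V − Δ·S = 0.3137.
(0,0): S=180.0000. Δ = (V_up−V_dn)/(S_up−S_dn) = (0.5414−0.3565)/(264.6000−142.2000) = 0.0015. V = [p*·0.5414 + (1−p*)·0.3565]/1.33 = 0.3784. B = V − Δ·S = 0.1066.
Root portfolio cost Δ·180+B reproduces V0=0.3784.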